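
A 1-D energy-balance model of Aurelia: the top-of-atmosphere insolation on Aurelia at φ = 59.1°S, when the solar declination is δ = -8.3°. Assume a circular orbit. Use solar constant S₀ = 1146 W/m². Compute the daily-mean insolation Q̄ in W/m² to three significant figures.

Q̄ ≈ 262 W/m²

cos H₀ = −tan(-59.1°) tan(-8.300°) = -0.2438, H₀ = 1.8170 rad.
Bracket: H₀ sin φ sin δ + cos φ cos δ sin H₀ = 1.8170×-0.85806×-0.14436 + 0.51354×0.98953×0.96984 = 0.225071 + 0.492837 = 0.717908.
Q̄ = (S₀/π) × [bracket] = (1146/π) × 0.717908 = 261.9 W/m².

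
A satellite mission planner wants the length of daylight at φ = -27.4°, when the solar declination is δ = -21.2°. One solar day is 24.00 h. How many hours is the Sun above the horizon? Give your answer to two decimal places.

cos H₀ = −tan φ · tan δ = −tan(-27.4°) × tan(-21.200°) = -0.2011, so H₀ = 1.7732 rad = 101.60°.
Daylight = 2H₀/(2π) × 24.00 h = (1.7732/π) × 24.00 = 13.55 h.

13.55 h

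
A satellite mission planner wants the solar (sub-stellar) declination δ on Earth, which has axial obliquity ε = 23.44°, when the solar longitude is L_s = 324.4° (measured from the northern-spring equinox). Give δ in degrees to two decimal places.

sin δ = sin ε · sin L_s = sin 23.44° × sin 324.4° = -0.231562.
δ = arcsin(-0.231562) = -13.39°.

δ = -13.39°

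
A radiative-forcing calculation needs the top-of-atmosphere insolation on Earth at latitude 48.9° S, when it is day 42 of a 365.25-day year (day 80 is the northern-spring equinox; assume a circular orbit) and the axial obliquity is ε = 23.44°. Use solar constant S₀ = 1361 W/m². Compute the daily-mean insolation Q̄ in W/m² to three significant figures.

Solar longitude: λ_s = 360° × (42 − 80)/365.25 = -37.454°, i.e. -37.454° + 360° = 322.546°.
sin δ = sin 23.44° × sin 322.546° = -0.24190, so δ = -13.999°.
cos H₀ = −tan(-48.9°) tan(-13.999°) = -0.2858, H₀ = 1.8606 rad.
Bracket: H₀ sin φ sin δ + cos φ cos δ sin H₀ = 1.8606×-0.75356×-0.24190 + 0.65738×0.97030×0.95829 = 0.339162 + 0.611251 = 0.950413.
Q̄ = (S₀/π) × [bracket] = (1361/π) × 0.950413 = 411.7 W/m².

Q̄ ≈ 412 W/m²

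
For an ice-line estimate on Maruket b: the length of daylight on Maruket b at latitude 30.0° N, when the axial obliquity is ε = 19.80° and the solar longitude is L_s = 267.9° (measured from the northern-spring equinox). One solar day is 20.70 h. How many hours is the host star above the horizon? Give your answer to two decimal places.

Solar declination: sin δ = sin ε · sin L_s = sin 19.80° × sin 267.9° = -0.33851, so δ = -19.786°.
cos h₀ = −tan ϕ · tan δ = −tan(+30.0°) × tan(-19.786°) = 0.2077, so h₀ = 1.3616 rad = 78.01°.
Daylight = 2h₀/(2π) × 20.70 h = (1.3616/π) × 20.70 = 8.97 h.

8.97 h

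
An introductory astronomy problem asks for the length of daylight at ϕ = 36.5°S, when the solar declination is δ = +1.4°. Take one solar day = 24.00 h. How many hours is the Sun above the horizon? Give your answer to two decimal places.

cos h₀ = −tan ϕ · tan δ = −tan(-36.5°) × tan(+1.400°) = 0.0181, so h₀ = 1.5527 rad = 88.96°.
Daylight = 2h₀/(2π) × 24.00 h = (1.5527/π) × 24.00 = 11.86 h.

11.86 h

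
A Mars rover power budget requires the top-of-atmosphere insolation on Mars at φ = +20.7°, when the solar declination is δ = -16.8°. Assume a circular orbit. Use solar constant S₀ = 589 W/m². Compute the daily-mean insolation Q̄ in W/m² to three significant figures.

cos H₀ = −tan(+20.7°) tan(-16.800°) = 0.1141, H₀ = 1.4565 rad.
Bracket: H₀ sin φ sin δ + cos φ cos δ sin H₀ = 1.4565×0.35347×-0.28903 + 0.93544×0.95732×0.99347 = -0.148801 + 0.889668 = 0.740867.
Q̄ = (S₀/π) × [bracket] = (589/π) × 0.740867 = 138.9 W/m².

Q̄ ≈ 139 W/m²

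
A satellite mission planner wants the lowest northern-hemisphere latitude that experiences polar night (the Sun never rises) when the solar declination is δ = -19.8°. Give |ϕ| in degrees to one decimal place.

Polar night requires cos h₀ = −tan ϕ tan δ ≥ 1, i.e. tan ϕ tan δ ≤ −1.
The boundary is |tan ϕ| · |tan δ| = 1, so |ϕ| = 90° − |δ| = 90° − 19.8° = 70.2° in the northern hemisphere.

|ϕ| = 70.2°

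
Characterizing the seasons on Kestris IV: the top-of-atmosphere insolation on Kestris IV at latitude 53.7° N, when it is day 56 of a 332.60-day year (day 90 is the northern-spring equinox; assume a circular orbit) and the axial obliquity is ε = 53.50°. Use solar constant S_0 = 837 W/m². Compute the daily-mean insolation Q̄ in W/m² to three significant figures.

Solar longitude: L_s = 360° × (56 − 90)/332.60 = -36.801°, i.e. -36.801° + 360° = 323.199°.
sin δ = sin 53.50° × sin 323.199° = -0.48154, so δ = -28.786°.
cos h₀ = −tan(+53.7°) tan(-28.786°) = 0.7480, h₀ = 0.7258 rad.
Bracket: h₀ sin ϕ sin δ + cos ϕ cos δ sin h₀ = 0.7258×0.80593×-0.48154 + 0.59201×0.87642×0.66373 = -0.281674 + 0.344376 = 0.062702.
Q̄ = (S_0/π) × [bracket] = (837/π) × 0.062702 = 16.71 W/m².

Q̄ ≈ 16.7 W/m²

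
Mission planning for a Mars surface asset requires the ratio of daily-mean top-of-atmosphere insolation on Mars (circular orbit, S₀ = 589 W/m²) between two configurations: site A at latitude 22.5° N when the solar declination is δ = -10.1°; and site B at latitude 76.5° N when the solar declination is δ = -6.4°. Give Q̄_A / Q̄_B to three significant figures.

— Configuration A (φ=+22.5°):
cos H₀ = −tan(+22.5°) tan(-10.100°) = 0.0738, H₀ = 1.4969 rad.
Bracket: H₀ sin φ sin δ + cos φ cos δ sin H₀ = 1.4969×0.38268×-0.17537 + 0.92388×0.98450×0.99727 = -0.100458 + 0.907077 = 0.806619.
Q̄ = (S₀/π) × [bracket] = (589/π) × 0.806619 = 151.23 W/m².
— Configuration B (φ=+76.5°):
cos H₀ = −tan(+76.5°) tan(-6.400°) = 0.4672, H₀ = 1.0847 rad.
Bracket: H₀ sin φ sin δ + cos φ cos δ sin H₀ = 1.0847×0.97237×-0.11147 + 0.23345×0.99377×0.88414 = -0.117571 + 0.205117 = 0.087546.
Q̄ = (S₀/π) × [bracket] = (589/π) × 0.087546 = 16.414 W/m².
Ratio Q̄_A / Q̄_B = 151.23 / 16.414 = 9.213.

Q̄_A / Q̄_B ≈ 9.21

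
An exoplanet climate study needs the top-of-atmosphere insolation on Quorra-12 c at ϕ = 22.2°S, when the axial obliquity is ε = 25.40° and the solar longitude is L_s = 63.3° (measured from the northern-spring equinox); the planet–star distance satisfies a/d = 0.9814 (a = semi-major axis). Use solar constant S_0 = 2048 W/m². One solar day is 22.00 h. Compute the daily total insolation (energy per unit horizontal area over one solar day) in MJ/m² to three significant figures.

Solar declination: sin δ = sin ε · sin L_s = sin 25.40° × sin 63.3° = 0.38320, so δ = +22.532°.
cos h₀ = −tan(-22.2°) tan(+22.532°) = 0.1693, h₀ = 1.4007 rad.
Bracket: h₀ sin ϕ sin δ + cos ϕ cos δ sin h₀ = 1.4007×-0.37784×0.38320 + 0.92587×0.92367×0.98556 = -0.202805 + 0.842849 = 0.640044.
Inverse-square distance factor (a/d)² = 0.9814² = 0.963146.
Q̄ = (S_0/π) × 0.963146 × [bracket] = (2048/π) × 0.963146 × 0.640044 = 401.87 W/m².
Daily total = Q̄ × 22.00 h × 3600 s/h = 401.87 × 22.00 × 3600 / 10⁶ = 31.83 MJ/m².

31.8 MJ/m²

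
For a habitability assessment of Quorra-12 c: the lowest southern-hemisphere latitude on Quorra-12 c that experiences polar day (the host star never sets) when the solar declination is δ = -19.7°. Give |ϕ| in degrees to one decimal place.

Polar day requires cos h₀ = −tan ϕ tan δ ≤ −1, i.e. tan ϕ tan δ ≥ 1.
The boundary is |tan ϕ| · |tan δ| = 1, so |ϕ| = 90° − |δ| = 90° − 19.7° = 70.3° in the southern hemisphere.

|ϕ| = 70.3°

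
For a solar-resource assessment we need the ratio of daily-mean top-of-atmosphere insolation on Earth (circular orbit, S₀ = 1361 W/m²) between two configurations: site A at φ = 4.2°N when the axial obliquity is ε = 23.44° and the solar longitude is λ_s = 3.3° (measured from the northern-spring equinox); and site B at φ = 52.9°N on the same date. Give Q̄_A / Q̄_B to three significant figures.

Q̄_A / Q̄_B ≈ 1.58

— Configuration A (φ=+4.2°):
Solar declination: sin δ = sin ε · sin λ_s = sin 23.44° × sin 3.3° = 0.02290, so δ = +1.312°.
cos H₀ = −tan(+4.2°) tan(+1.312°) = -0.0017, H₀ = 1.5725 rad.
Bracket: H₀ sin φ sin δ + cos φ cos δ sin H₀ = 1.5725×0.07324×0.02290 + 0.99731×0.99974×1.00000 = 0.002637 + 0.997051 = 0.999688.
Q̄ = (S₀/π) × [bracket] = (1361/π) × 0.999688 = 433.08 W/m².
— Configuration B (φ=+52.9°):
cos H₀ = −tan(+52.9°) tan(+1.312°) = -0.0303, H₀ = 1.6011 rad.
Bracket: H₀ sin φ sin δ + cos φ cos δ sin H₀ = 1.6011×0.79758×0.02290 + 0.60321×0.99974×0.99954 = 0.029243 + 0.602776 = 0.632019.
Q̄ = (S₀/π) × [bracket] = (1361/π) × 0.632019 = 273.80 W/m².
Ratio Q̄_A / Q̄_B = 433.08 / 273.80 = 1.582.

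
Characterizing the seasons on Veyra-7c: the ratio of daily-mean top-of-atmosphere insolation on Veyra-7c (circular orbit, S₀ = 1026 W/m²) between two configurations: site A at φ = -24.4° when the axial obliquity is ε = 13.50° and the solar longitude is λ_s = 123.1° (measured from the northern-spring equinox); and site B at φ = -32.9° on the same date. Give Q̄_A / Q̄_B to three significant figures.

Q̄_A / Q̄_B ≈ 1.16

— Configuration A (φ=-24.4°):
Solar declination: sin δ = sin ε · sin λ_s = sin 13.50° × sin 123.1° = 0.19556, so δ = +11.278°.
cos H₀ = −tan(-24.4°) tan(+11.278°) = 0.0905, H₀ = 1.4802 rad.
Bracket: H₀ sin φ sin δ + cos φ cos δ sin H₀ = 1.4802×-0.41310×0.19556 + 0.91068×0.98069×0.99590 = -0.119579 + 0.889433 = 0.769854.
Q̄ = (S₀/π) × [bracket] = (1026/π) × 0.769854 = 251.42 W/m².
— Configuration B (φ=-32.9°):
cos H₀ = −tan(-32.9°) tan(+11.278°) = 0.1290, H₀ = 1.4414 rad.
Bracket: H₀ sin φ sin δ + cos φ cos δ sin H₀ = 1.4414×-0.54317×0.19556 + 0.83962×0.98069×0.99164 = -0.153109 + 0.816523 = 0.663414.
Q̄ = (S₀/π) × [bracket] = (1026/π) × 0.663414 = 216.66 W/m².
Ratio Q̄_A / Q̄_B = 251.42 / 216.66 = 1.160.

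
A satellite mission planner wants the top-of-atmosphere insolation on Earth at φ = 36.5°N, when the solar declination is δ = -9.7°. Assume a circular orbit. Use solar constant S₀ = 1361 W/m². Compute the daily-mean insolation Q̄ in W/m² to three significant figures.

cos H₀ = −tan(+36.5°) tan(-9.700°) = 0.1265, H₀ = 1.4440 rad.
Bracket: H₀ sin φ sin δ + cos φ cos δ sin H₀ = 1.4440×0.59482×-0.16849 + 0.80386×0.98570×0.99197 = -0.144719 + 0.786002 = 0.641283.
Q̄ = (S₀/π) × [bracket] = (1361/π) × 0.641283 = 277.8 W/m².

Q̄ ≈ 278 W/m²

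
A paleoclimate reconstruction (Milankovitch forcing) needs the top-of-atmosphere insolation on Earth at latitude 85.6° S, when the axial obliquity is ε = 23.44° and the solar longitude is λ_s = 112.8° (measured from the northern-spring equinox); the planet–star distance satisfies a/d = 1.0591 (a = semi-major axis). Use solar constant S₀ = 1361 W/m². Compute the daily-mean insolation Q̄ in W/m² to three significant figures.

Solar declination: sin δ = sin ε · sin λ_s = sin 23.44° × sin 112.8° = 0.36671, so δ = +21.513°.
cos H₀ = −tan(-85.6°) tan(+21.513°) = 5.1226 ≥ 1 ⇒ polar night, H₀ = 0 and Q̄ = 0.
Inverse-square distance factor (a/d)² = 1.0591² = 1.121693.

Q̄ ≈ 0.00 W/m²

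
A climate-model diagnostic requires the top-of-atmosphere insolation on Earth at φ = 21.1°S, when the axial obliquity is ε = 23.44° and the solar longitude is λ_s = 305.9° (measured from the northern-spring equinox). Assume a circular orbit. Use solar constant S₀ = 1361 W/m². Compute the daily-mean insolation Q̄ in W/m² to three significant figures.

Q̄ ≈ 465 W/m²

Solar declination: sin δ = sin ε · sin λ_s = sin 23.44° × sin 305.9° = -0.32223, so δ = -18.798°.
cos H₀ = −tan(-21.1°) tan(-18.798°) = -0.1313, H₀ = 1.7025 rad.
Bracket: H₀ sin φ sin δ + cos φ cos δ sin H₀ = 1.7025×-0.36000×-0.32223 + 0.93295×0.94666×0.99134 = 0.197495 + 0.875538 = 1.073033.
Q̄ = (S₀/π) × [bracket] = (1361/π) × 1.073033 = 464.9 W/m².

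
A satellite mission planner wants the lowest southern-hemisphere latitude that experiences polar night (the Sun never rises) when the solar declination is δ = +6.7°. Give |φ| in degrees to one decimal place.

Polar night requires cos H₀ = −tan φ tan δ ≥ 1, i.e. tan φ tan δ ≤ −1.
The boundary is |tan φ| · |tan δ| = 1, so |φ| = 90° − |δ| = 90° − 6.7° = 83.3° in the southern hemisphere.

|φ| = 83.3°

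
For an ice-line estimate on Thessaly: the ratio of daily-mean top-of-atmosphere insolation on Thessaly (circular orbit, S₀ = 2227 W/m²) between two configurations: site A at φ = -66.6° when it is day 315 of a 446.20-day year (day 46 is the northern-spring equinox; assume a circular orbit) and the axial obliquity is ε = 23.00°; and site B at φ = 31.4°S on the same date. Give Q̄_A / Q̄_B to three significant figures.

— Configuration A (φ=-66.6°):
Solar longitude: λ_s = 360° × (315 − 46)/446.20 = 217.033°.
sin δ = sin 23.00° × sin 217.033° = -0.23533, so δ = -13.611°.
cos H₀ = −tan(-66.6°) tan(-13.611°) = -0.5595, H₀ = 2.1646 rad.
Bracket: H₀ sin φ sin δ + cos φ cos δ sin H₀ = 2.1646×-0.91775×-0.23533 + 0.39715×0.97192×0.82882 = 0.467498 + 0.319923 = 0.787421.
Q̄ = (S₀/π) × [bracket] = (2227/π) × 0.787421 = 558.18 W/m².
— Configuration B (φ=-31.4°):
cos H₀ = −tan(-31.4°) tan(-13.611°) = -0.1478, H₀ = 1.7191 rad.
Bracket: H₀ sin φ sin δ + cos φ cos δ sin H₀ = 1.7191×-0.52101×-0.23533 + 0.85355×0.97192×0.98902 = 0.210778 + 0.820474 = 1.031252.
Q̄ = (S₀/π) × [bracket] = (2227/π) × 1.031252 = 731.03 W/m².
Ratio Q̄_A / Q̄_B = 558.18 / 731.03 = 0.7636.

Q̄_A / Q̄_B ≈ 0.764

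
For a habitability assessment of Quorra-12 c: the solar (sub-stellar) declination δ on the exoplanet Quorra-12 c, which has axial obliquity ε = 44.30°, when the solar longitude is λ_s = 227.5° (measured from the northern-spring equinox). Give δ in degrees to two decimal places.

sin δ = sin ε · sin λ_s = sin 44.30° × sin 227.5° = -0.514926.
δ = arcsin(-0.514926) = -30.99°.

δ = -30.99°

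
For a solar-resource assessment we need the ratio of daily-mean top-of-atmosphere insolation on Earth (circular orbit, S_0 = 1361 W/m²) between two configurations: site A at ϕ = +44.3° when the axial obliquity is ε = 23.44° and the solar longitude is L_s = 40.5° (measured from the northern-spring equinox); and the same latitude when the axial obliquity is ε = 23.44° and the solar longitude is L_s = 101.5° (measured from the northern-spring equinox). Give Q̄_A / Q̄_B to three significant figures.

Q̄_A / Q̄_B ≈ 0.873

— Configuration A (ϕ=+44.3°):
Solar declination: sin δ = sin ε · sin L_s = sin 23.44° × sin 40.5° = 0.25834, so δ = +14.972°.
cos h₀ = −tan(+44.3°) tan(+14.972°) = -0.2610, h₀ = 1.8348 rad.
Bracket: h₀ sin ϕ sin δ + cos ϕ cos δ sin h₀ = 1.8348×0.69842×0.25834 + 0.71569×0.96605×0.96535 = 0.331053 + 0.667436 = 0.998489.
Q̄ = (S_0/π) × [bracket] = (1361/π) × 0.998489 = 432.57 W/m².
— Configuration B (ϕ=+44.3°):
Solar declination: sin δ = sin ε · sin L_s = sin 23.44° × sin 101.5° = 0.38980, so δ = +22.942°.
cos h₀ = −tan(+44.3°) tan(+22.942°) = -0.4131, h₀ = 1.9966 rad.
Bracket: h₀ sin ϕ sin δ + cos ϕ cos δ sin h₀ = 1.9966×0.69842×0.38980 + 0.71569×0.92090×0.91070 = 0.543563 + 0.600223 = 1.143786.
Q̄ = (S_0/π) × [bracket] = (1361/π) × 1.143786 = 495.51 W/m².
Ratio Q̄_A / Q̄_B = 432.57 / 495.51 = 0.8730.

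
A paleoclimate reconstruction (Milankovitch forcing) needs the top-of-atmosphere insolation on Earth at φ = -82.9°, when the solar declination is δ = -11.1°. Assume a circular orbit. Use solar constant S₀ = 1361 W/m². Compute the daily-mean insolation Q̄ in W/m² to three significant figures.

cos H₀ = −tan(-82.9°) tan(-11.100°) = -1.5751 ≤ −1 ⇒ polar day, H₀ = π.
Bracket: H₀ sin φ sin δ + cos φ cos δ sin H₀ = 3.1416×-0.99233×-0.19252 + 0.12360×0.98129×0.00000 = 0.600182 + 0.000000 = 0.600182.
Q̄ = (S₀/π) × [bracket] = (1361/π) × 0.600182 = 260.0 W/m².

Q̄ ≈ 260 W/m²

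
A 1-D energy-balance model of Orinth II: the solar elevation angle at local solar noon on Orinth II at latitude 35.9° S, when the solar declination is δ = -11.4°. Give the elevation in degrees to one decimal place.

At local noon the hour angle is zero, so the zenith angle equals |ϕ − δ| = |-35.9° − (-11.400°)| = 24.500°.
Elevation = 90° − 24.500° = 65.5°.

65.5°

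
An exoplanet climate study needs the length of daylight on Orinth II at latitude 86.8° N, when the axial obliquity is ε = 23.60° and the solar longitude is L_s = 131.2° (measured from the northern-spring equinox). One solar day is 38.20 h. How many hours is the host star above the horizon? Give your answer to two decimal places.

Solar declination: sin δ = sin ε · sin L_s = sin 23.60° × sin 131.2° = 0.30123, so δ = +17.531°.
Sunrise equation: cos h₀ = −tan ϕ · tan δ = -5.6503 ≤ −1, so the host star never sets (polar day) and h₀ = π.
Daylight = 2h₀/(2π) × 38.20 h = (3.1416/π) × 38.20 = 38.20 h.

38.20 h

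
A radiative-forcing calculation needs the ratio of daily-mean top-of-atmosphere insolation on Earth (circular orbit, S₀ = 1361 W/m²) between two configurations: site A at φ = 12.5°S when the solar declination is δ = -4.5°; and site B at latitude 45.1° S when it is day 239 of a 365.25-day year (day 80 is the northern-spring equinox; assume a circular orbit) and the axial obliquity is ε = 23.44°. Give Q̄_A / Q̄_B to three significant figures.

Q̄_A / Q̄_B ≈ 1.88

— Configuration A (φ=-12.5°):
cos H₀ = −tan(-12.5°) tan(-4.500°) = -0.0174, H₀ = 1.5882 rad.
Bracket: H₀ sin φ sin δ + cos φ cos δ sin H₀ = 1.5882×-0.21644×-0.07846 + 0.97630×0.99692×0.99985 = 0.026971 + 0.973147 = 1.000118.
Q̄ = (S₀/π) × [bracket] = (1361/π) × 1.000118 = 433.27 W/m².
— Configuration B (φ=-45.1°):
Solar longitude: λ_s = 360° × (239 − 80)/365.25 = 156.715°.
sin δ = sin 23.44° × sin 156.715° = 0.15725, so δ = +9.047°.
cos H₀ = −tan(-45.1°) tan(+9.047°) = 0.1598, H₀ = 1.4103 rad.
Bracket: H₀ sin φ sin δ + cos φ cos δ sin H₀ = 1.4103×-0.70834×0.15725 + 0.70587×0.98756×0.98715 = -0.157088 + 0.688131 = 0.531043.
Q̄ = (S₀/π) × [bracket] = (1361/π) × 0.531043 = 230.06 W/m².
Ratio Q̄_A / Q̄_B = 433.27 / 230.06 = 1.883.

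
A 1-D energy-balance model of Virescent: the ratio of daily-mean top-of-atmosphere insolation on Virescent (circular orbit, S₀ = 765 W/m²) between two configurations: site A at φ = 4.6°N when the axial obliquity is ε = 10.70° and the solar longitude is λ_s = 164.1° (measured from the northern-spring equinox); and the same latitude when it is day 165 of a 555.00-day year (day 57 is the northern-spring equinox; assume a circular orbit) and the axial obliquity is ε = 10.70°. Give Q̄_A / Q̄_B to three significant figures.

— Configuration A (φ=+4.6°):
Solar declination: sin δ = sin ε · sin λ_s = sin 10.70° × sin 164.1° = 0.05087, so δ = +2.916°.
cos H₀ = −tan(+4.6°) tan(+2.916°) = -0.0041, H₀ = 1.5749 rad.
Bracket: H₀ sin φ sin δ + cos φ cos δ sin H₀ = 1.5749×0.08020×0.05087 + 0.99678×0.99871×0.99999 = 0.006425 + 0.995484 = 1.001909.
Q̄ = (S₀/π) × [bracket] = (765/π) × 1.001909 = 243.97 W/m².
— Configuration B (φ=+4.6°):
Solar longitude: λ_s = 360° × (165 − 57)/555.00 = 70.054°.
sin δ = sin 10.70° × sin 70.054° = 0.17453, so δ = +10.051°.
cos H₀ = −tan(+4.6°) tan(+10.051°) = -0.0143, H₀ = 1.5851 rad.
Bracket: H₀ sin φ sin δ + cos φ cos δ sin H₀ = 1.5851×0.08020×0.17453 + 0.99678×0.98465×0.99990 = 0.022187 + 0.981381 = 1.003568.
Q̄ = (S₀/π) × [bracket] = (765/π) × 1.003568 = 244.38 W/m².
Ratio Q̄_A / Q̄_B = 243.97 / 244.38 = 0.9983.

Q̄_A / Q̄_B ≈ 0.998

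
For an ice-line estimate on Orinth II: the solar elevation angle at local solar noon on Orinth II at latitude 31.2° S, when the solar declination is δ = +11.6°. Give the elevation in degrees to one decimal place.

At local noon the hour angle is zero, so the zenith angle equals |ϕ − δ| = |-31.2° − (+11.600°)| = 42.800°.
Elevation = 90° − 42.800° = 47.2°.

47.2°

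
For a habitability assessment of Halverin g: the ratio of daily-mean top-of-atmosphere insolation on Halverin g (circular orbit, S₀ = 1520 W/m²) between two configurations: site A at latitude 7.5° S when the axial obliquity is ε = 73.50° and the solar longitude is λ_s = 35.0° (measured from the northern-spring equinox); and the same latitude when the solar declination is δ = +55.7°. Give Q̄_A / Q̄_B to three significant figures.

— Configuration A (φ=-7.5°):
Solar declination: sin δ = sin ε · sin λ_s = sin 73.50° × sin 35.0° = 0.54996, so δ = +33.364°.
cos H₀ = −tan(-7.5°) tan(+33.364°) = 0.0867, H₀ = 1.4840 rad.
Bracket: H₀ sin φ sin δ + cos φ cos δ sin H₀ = 1.4840×-0.13053×0.54996 + 0.99144×0.83519×0.99624 = -0.106531 + 0.824927 = 0.718396.
Q̄ = (S₀/π) × [bracket] = (1520/π) × 0.718396 = 347.58 W/m².
— Configuration B (φ=-7.5°):
cos H₀ = −tan(-7.5°) tan(+55.700°) = 0.1930, H₀ = 1.3766 rad.
Bracket: H₀ sin φ sin δ + cos φ cos δ sin H₀ = 1.3766×-0.13053×0.82610 + 0.99144×0.56353×0.98120 = -0.148440 + 0.548203 = 0.399763.
Q̄ = (S₀/π) × [bracket] = (1520/π) × 0.399763 = 193.42 W/m².
Ratio Q̄_A / Q̄_B = 347.58 / 193.42 = 1.797.

Q̄_A / Q̄_B ≈ 1.80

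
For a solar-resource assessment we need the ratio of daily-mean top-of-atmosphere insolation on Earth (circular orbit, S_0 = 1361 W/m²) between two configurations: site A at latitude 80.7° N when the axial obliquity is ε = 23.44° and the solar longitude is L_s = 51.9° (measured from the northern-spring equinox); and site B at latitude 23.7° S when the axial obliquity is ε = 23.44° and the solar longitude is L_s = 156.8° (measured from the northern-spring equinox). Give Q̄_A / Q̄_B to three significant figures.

— Configuration A (ϕ=+80.7°):
Solar declination: sin δ = sin ε · sin L_s = sin 23.44° × sin 51.9° = 0.31303, so δ = +18.242°.
cos h₀ = −tan(+80.7°) tan(+18.242°) = -2.0127 ≤ −1 ⇒ polar day, h₀ = π.
Bracket: h₀ sin ϕ sin δ + cos ϕ cos δ sin h₀ = 3.1416×0.98686×0.31303 + 0.16160×0.94974×0.00000 = 0.970493 + 0.000000 = 0.970493.
Q̄ = (S_0/π) × [bracket] = (1361/π) × 0.970493 = 420.44 W/m².
— Configuration B (ϕ=-23.7°):
Solar declination: sin δ = sin ε · sin L_s = sin 23.44° × sin 156.8° = 0.15671, so δ = +9.016°.
cos h₀ = −tan(-23.7°) tan(+9.016°) = 0.0696, h₀ = 1.5011 rad.
Bracket: h₀ sin ϕ sin δ + cos ϕ cos δ sin h₀ = 1.5011×-0.40195×0.15671 + 0.91566×0.98765×0.99757 = -0.094554 + 0.902154 = 0.807600.
Q̄ = (S_0/π) × [bracket] = (1361/π) × 0.807600 = 349.87 W/m².
Ratio Q̄_A / Q̄_B = 420.44 / 349.87 = 1.202.

Q̄_A / Q̄_B ≈ 1.20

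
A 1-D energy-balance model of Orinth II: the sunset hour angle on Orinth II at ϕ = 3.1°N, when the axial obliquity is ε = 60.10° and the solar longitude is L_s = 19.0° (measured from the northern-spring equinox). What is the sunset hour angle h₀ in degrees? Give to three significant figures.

h₀ = 90.9°

Solar declination: sin δ = sin ε · sin L_s = sin 60.10° × sin 19.0° = 0.28223, so δ = +16.394°.
cos h₀ = −tan ϕ · tan δ = −tan(+3.1°) × tan(+16.394°) = -0.0159, so h₀ = 1.5867 rad = 90.91°.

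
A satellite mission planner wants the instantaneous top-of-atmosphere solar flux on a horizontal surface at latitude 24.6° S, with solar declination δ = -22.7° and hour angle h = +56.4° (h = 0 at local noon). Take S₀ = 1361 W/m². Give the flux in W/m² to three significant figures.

cos θ_z = sin φ sin δ + cos φ cos δ cos h = 0.160645 + 0.464188 = 0.624833.
Flux = S₀ · cos θ_z = 1361 × 0.624833 = 850.4 W/m².

850 W/m²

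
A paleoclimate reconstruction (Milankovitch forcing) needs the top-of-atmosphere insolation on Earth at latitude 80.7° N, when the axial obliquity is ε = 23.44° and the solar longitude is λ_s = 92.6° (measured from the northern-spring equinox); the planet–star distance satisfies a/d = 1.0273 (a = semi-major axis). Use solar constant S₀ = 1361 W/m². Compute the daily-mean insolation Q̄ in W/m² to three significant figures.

Q̄ ≈ 563 W/m²

Solar declination: sin δ = sin ε · sin λ_s = sin 23.44° × sin 92.6° = 0.39738, so δ = +23.414°.
cos H₀ = −tan(+80.7°) tan(+23.414°) = -2.6444 ≤ −1 ⇒ polar day, H₀ = π.
Bracket: H₀ sin φ sin δ + cos φ cos δ sin H₀ = 3.1416×0.98686×0.39738 + 0.16160×0.91765×0.00000 = 1.232005 + 0.000000 = 1.232005.
Inverse-square distance factor (a/d)² = 1.0273² = 1.055345.
Q̄ = (S₀/π) × 1.055345 × [bracket] = (1361/π) × 1.055345 × 1.232005 = 563.3 W/m².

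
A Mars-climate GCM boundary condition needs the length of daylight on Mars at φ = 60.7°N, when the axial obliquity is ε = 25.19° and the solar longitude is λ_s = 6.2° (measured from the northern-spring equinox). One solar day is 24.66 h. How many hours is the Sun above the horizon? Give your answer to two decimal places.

12.97 h

Solar declination: sin δ = sin ε · sin λ_s = sin 25.19° × sin 6.2° = 0.04597, so δ = +2.635°.
cos H₀ = −tan φ · tan δ = −tan(+60.7°) × tan(+2.635°) = -0.0820, so H₀ = 1.6529 rad = 94.70°.
Daylight = 2H₀/(2π) × 24.66 h = (1.6529/π) × 24.66 = 12.97 h.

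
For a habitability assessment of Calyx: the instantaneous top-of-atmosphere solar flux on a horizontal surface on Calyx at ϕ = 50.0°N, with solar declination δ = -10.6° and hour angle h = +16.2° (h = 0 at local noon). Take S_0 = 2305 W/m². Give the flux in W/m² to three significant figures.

cos θ_z = sin ϕ sin δ + cos ϕ cos δ cos h = -0.140915 + 0.606731 = 0.465816.
Flux = S_0 · cos θ_z = 2305 × 0.465816 = 1074 W/m².

1.07e+03 W/m²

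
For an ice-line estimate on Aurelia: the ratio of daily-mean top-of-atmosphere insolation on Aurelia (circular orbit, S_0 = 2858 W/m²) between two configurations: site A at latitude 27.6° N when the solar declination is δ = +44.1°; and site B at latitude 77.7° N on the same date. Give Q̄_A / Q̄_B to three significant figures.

Q̄_A / Q̄_B ≈ 0.574

— Configuration A (ϕ=+27.6°):
cos h₀ = −tan(+27.6°) tan(+44.100°) = -0.5066, h₀ = 2.1021 rad.
Bracket: h₀ sin ϕ sin δ + cos ϕ cos δ sin h₀ = 2.1021×0.46330×0.69591 + 0.88620×0.71813×0.86217 = 0.677749 + 0.548691 = 1.226440.
Q̄ = (S_0/π) × [bracket] = (2858/π) × 1.226440 = 1115.7 W/m².
— Configuration B (ϕ=+77.7°):
cos h₀ = −tan(+77.7°) tan(+44.100°) = -4.4445 ≤ −1 ⇒ polar day, h₀ = π.
Bracket: h₀ sin ϕ sin δ + cos ϕ cos δ sin h₀ = 3.1416×0.97705×0.69591 + 0.21303×0.71813×0.00000 = 2.136096 + 0.000000 = 2.136096.
Q̄ = (S_0/π) × [bracket] = (2858/π) × 2.136096 = 1943.3 W/m².
Ratio Q̄_A / Q̄_B = 1115.7 / 1943.3 = 0.5741.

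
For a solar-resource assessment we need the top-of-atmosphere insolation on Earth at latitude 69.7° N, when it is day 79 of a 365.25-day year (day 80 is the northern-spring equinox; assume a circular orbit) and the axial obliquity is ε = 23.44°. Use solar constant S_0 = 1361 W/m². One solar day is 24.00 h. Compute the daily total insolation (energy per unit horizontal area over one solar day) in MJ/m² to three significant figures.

Solar longitude: L_s = 360° × (79 − 80)/365.25 = -0.986°, i.e. -0.986° + 360° = 359.014°.
sin δ = sin 23.44° × sin 359.014° = -0.00684, so δ = -0.392°.
cos h₀ = −tan(+69.7°) tan(-0.392°) = 0.0185, h₀ = 1.5523 rad.
Bracket: h₀ sin ϕ sin δ + cos ϕ cos δ sin h₀ = 1.5523×0.93789×-0.00684 + 0.34694×0.99998×0.99983 = -0.009958 + 0.346874 = 0.336916.
Q̄ = (S_0/π) × [bracket] = (1361/π) × 0.336916 = 145.96 W/m².
Daily total = Q̄ × 24.00 h × 3600 s/h = 145.96 × 24.00 × 3600 / 10⁶ = 12.61 MJ/m².

12.6 MJ/m²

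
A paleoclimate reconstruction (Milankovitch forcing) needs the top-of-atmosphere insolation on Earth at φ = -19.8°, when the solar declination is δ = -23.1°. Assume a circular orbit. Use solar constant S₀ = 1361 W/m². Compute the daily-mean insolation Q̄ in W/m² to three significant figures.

Q̄ ≈ 470 W/m²

cos H₀ = −tan(-19.8°) tan(-23.100°) = -0.1536, H₀ = 1.7250 rad.
Bracket: H₀ sin φ sin δ + cos φ cos δ sin H₀ = 1.7250×-0.33874×-0.39234 + 0.94088×0.91982×0.98814 = 0.229255 + 0.855176 = 1.084431.
Q̄ = (S₀/π) × [bracket] = (1361/π) × 1.084431 = 469.8 W/m².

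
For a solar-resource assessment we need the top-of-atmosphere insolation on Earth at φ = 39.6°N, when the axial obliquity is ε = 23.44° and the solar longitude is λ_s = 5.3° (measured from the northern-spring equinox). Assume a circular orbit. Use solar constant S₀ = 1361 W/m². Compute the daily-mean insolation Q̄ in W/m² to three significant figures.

Solar declination: sin δ = sin ε · sin λ_s = sin 23.44° × sin 5.3° = 0.03674, so δ = +2.106°.
cos H₀ = −tan(+39.6°) tan(+2.106°) = -0.0304, H₀ = 1.6012 rad.
Bracket: H₀ sin φ sin δ + cos φ cos δ sin H₀ = 1.6012×0.63742×0.03674 + 0.77051×0.99932×0.99954 = 0.037498 + 0.769632 = 0.807130.
Q̄ = (S₀/π) × [bracket] = (1361/π) × 0.807130 = 349.7 W/m².

Q̄ ≈ 350 W/m²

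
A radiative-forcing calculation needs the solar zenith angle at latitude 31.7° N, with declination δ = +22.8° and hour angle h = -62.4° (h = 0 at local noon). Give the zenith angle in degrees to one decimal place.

cos θ_z = sin φ sin δ + cos φ cos δ cos h = 0.203628 + 0.363378 = 0.567006.
θ_z = arccos(0.567006) = 55.5°.

θ_z = 55.5°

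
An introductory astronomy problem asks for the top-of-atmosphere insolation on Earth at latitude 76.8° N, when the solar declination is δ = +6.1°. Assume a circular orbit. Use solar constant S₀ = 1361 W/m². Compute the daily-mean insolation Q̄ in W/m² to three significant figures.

cos H₀ = −tan(+76.8°) tan(+6.100°) = -0.4556, H₀ = 2.0439 rad.
Bracket: H₀ sin φ sin δ + cos φ cos δ sin H₀ = 2.0439×0.97358×0.10626 + 0.22835×0.99434×0.89016 = 0.211447 + 0.202118 = 0.413565.
Q̄ = (S₀/π) × [bracket] = (1361/π) × 0.413565 = 179.2 W/m².

Q̄ ≈ 179 W/m²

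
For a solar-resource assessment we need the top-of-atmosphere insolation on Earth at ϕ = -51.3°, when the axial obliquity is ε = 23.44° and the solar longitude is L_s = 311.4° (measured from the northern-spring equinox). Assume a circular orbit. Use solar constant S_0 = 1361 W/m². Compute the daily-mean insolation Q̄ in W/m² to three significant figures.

Q̄ ≈ 437 W/m²

Solar declination: sin δ = sin ε · sin L_s = sin 23.44° × sin 311.4° = -0.29839, so δ = -17.361°.
cos h₀ = −tan(-51.3°) tan(-17.361°) = -0.3902, h₀ = 1.9717 rad.
Bracket: h₀ sin ϕ sin δ + cos ϕ cos δ sin h₀ = 1.9717×-0.78043×-0.29839 + 0.62524×0.95445×0.92072 = 0.459155 + 0.549449 = 1.008604.
Q̄ = (S_0/π) × [bracket] = (1361/π) × 1.008604 = 436.9 W/m².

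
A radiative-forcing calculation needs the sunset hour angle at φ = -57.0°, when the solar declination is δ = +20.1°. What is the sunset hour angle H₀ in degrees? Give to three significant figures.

cos H₀ = −tan φ · tan δ = −tan(-57.0°) × tan(+20.100°) = 0.5635, so H₀ = 0.9722 rad = 55.70°.

H₀ = 55.7°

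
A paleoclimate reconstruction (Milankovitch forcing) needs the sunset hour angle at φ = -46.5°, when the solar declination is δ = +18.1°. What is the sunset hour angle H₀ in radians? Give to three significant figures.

H₀ = 1.22 rad

cos H₀ = −tan φ · tan δ = −tan(-46.5°) × tan(+18.100°) = 0.3444, so H₀ = 1.2192 rad = 69.85°.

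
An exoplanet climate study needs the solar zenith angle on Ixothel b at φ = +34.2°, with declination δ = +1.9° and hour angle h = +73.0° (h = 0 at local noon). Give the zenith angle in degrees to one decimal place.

θ_z = 74.9°

cos θ_z = sin φ sin δ + cos φ cos δ cos h = 0.018636 + 0.241682 = 0.260318.
θ_z = arccos(0.260318) = 74.9°.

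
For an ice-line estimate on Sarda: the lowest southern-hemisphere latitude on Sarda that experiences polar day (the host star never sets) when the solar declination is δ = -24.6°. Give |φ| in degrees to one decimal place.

Polar day requires cos H₀ = −tan φ tan δ ≤ −1, i.e. tan φ tan δ ≥ 1.
The boundary is |tan φ| · |tan δ| = 1, so |φ| = 90° − |δ| = 90° − 24.6° = 65.4° in the southern hemisphere.

|φ| = 65.4°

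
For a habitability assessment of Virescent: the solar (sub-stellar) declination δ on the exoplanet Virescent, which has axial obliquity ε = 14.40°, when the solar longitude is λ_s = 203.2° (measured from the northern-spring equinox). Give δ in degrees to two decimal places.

sin δ = sin ε · sin λ_s = sin 14.40° × sin 203.2° = -0.097969.
δ = arcsin(-0.097969) = -5.62°.

δ = -5.62°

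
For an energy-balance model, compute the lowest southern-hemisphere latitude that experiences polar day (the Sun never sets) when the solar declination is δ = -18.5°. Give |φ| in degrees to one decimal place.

Polar day requires cos H₀ = −tan φ tan δ ≤ −1, i.e. tan φ tan δ ≥ 1.
The boundary is |tan φ| · |tan δ| = 1, so |φ| = 90° − |δ| = 90° − 18.5° = 71.5° in the southern hemisphere.

|φ| = 71.5°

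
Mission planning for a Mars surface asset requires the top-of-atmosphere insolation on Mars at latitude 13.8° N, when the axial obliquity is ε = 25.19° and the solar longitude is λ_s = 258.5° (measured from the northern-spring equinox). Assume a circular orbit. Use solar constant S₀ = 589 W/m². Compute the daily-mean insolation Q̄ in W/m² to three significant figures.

Q̄ ≈ 137 W/m²

Solar declination: sin δ = sin ε · sin λ_s = sin 25.19° × sin 258.5° = -0.41708, so δ = -24.650°.
cos H₀ = −tan(+13.8°) tan(-24.650°) = 0.1127, H₀ = 1.4578 rad.
Bracket: H₀ sin φ sin δ + cos φ cos δ sin H₀ = 1.4578×0.23853×-0.41708 + 0.97113×0.90887×0.99363 = -0.145031 + 0.877009 = 0.731978.
Q̄ = (S₀/π) × [bracket] = (589/π) × 0.731978 = 137.2 W/m².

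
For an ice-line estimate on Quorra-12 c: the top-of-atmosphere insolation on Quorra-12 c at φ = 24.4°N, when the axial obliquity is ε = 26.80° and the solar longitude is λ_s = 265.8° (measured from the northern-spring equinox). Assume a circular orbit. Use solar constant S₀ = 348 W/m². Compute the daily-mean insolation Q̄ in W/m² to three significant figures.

Solar declination: sin δ = sin ε · sin λ_s = sin 26.80° × sin 265.8° = -0.44967, so δ = -26.722°.
cos H₀ = −tan(+24.4°) tan(-26.722°) = 0.2284, H₀ = 1.3404 rad.
Bracket: H₀ sin φ sin δ + cos φ cos δ sin H₀ = 1.3404×0.41310×-0.44967 + 0.91068×0.89320×0.97357 = -0.248991 + 0.791921 = 0.542930.
Q̄ = (S₀/π) × [bracket] = (348/π) × 0.542930 = 60.14 W/m².

Q̄ ≈ 60.1 W/m²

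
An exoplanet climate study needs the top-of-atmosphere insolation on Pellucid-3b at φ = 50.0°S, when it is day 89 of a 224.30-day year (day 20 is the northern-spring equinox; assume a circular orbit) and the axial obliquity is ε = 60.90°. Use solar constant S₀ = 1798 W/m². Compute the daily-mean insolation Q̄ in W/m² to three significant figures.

Q̄ ≈ 0.00 W/m²

Solar longitude: λ_s = 360° × (89 − 20)/224.30 = 110.745°.
sin δ = sin 60.90° × sin 110.745° = 0.81712, so δ = +54.798°.
cos H₀ = −tan(-50.0°) tan(+54.798°) = 1.6893 ≥ 1 ⇒ polar night, H₀ = 0 and Q̄ = 0.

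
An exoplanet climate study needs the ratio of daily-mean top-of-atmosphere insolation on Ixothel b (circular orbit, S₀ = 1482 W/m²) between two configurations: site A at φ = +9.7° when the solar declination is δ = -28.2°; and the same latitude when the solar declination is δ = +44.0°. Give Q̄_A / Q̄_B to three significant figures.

— Configuration A (φ=+9.7°):
cos H₀ = −tan(+9.7°) tan(-28.200°) = 0.0917, H₀ = 1.4790 rad.
Bracket: H₀ sin φ sin δ + cos φ cos δ sin H₀ = 1.4790×0.16849×-0.47255 + 0.98570×0.88130×0.99579 = -0.117758 + 0.865040 = 0.747282.
Q̄ = (S₀/π) × [bracket] = (1482/π) × 0.747282 = 352.52 W/m².
— Configuration B (φ=+9.7°):
cos H₀ = −tan(+9.7°) tan(+44.000°) = -0.1651, H₀ = 1.7366 rad.
Bracket: H₀ sin φ sin δ + cos φ cos δ sin H₀ = 1.7366×0.16849×0.69466 + 0.98570×0.71934×0.98628 = 0.203257 + 0.699325 = 0.902582.
Q̄ = (S₀/π) × [bracket] = (1482/π) × 0.902582 = 425.78 W/m².
Ratio Q̄_A / Q̄_B = 352.52 / 425.78 = 0.8279.

Q̄_A / Q̄_B ≈ 0.828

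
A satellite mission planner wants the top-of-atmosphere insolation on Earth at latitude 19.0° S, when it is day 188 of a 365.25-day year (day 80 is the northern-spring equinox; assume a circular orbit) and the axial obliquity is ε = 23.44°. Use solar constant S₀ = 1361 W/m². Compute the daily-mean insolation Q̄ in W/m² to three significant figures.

Q̄ ≈ 298 W/m²

Solar longitude: λ_s = 360° × (188 − 80)/365.25 = 106.448°.
sin δ = sin 23.44° × sin 106.448° = 0.38151, so δ = +22.427°.
cos H₀ = −tan(-19.0°) tan(+22.427°) = 0.1421, H₀ = 1.4282 rad.
Bracket: H₀ sin φ sin δ + cos φ cos δ sin H₀ = 1.4282×-0.32557×0.38151 + 0.94552×0.92436×0.98985 = -0.177394 + 0.865130 = 0.687736.
Q̄ = (S₀/π) × [bracket] = (1361/π) × 0.687736 = 297.9 W/m².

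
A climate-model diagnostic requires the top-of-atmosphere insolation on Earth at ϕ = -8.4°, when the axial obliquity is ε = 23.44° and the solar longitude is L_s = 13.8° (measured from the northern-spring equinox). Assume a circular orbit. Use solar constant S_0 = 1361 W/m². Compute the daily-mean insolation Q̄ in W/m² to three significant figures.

Solar declination: sin δ = sin ε · sin L_s = sin 23.44° × sin 13.8° = 0.09489, so δ = +5.445°.
cos h₀ = −tan(-8.4°) tan(+5.445°) = 0.0141, h₀ = 1.5567 rad.
Bracket: h₀ sin ϕ sin δ + cos ϕ cos δ sin h₀ = 1.5567×-0.14608×0.09489 + 0.98927×0.99549×0.99990 = -0.021578 + 0.984710 = 0.963132.
Q̄ = (S_0/π) × [bracket] = (1361/π) × 0.963132 = 417.2 W/m².

Q̄ ≈ 417 W/m²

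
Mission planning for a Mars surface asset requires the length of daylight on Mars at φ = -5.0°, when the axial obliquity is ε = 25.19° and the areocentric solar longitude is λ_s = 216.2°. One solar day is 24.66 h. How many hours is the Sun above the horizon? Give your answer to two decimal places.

12.51 h

sin δ = sin 25.19° × sin 216.2° = -0.25137, so δ = -14.559°.
cos H₀ = −tan φ · tan δ = −tan(-5.0°) × tan(-14.559°) = -0.0227, so H₀ = 1.5935 rad = 91.30°.
Daylight = 2H₀/(2π) × 24.66 h = (1.5935/π) × 24.66 = 12.51 h.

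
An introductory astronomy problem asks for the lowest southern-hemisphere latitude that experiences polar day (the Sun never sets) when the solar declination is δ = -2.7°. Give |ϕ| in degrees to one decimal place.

Polar day requires cos h₀ = −tan ϕ tan δ ≤ −1, i.e. tan ϕ tan δ ≥ 1.
The boundary is |tan ϕ| · |tan δ| = 1, so |ϕ| = 90° − |δ| = 90° − 2.7° = 87.3° in the southern hemisphere.

|ϕ| = 87.3°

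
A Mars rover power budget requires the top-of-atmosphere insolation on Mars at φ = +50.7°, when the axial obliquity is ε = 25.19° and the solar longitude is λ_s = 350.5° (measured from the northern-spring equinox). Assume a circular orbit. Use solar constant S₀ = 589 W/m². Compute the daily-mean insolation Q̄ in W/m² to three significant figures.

Solar declination: sin δ = sin ε · sin λ_s = sin 25.19° × sin 350.5° = -0.07025, so δ = -4.028°.
cos H₀ = −tan(+50.7°) tan(-4.028°) = 0.0860, H₀ = 1.4847 rad.
Bracket: H₀ sin φ sin δ + cos φ cos δ sin H₀ = 1.4847×0.77384×-0.07025 + 0.63338×0.99753×0.99629 = -0.080712 + 0.629472 = 0.548760.
Q̄ = (S₀/π) × [bracket] = (589/π) × 0.548760 = 102.9 W/m².

Q̄ ≈ 103 W/m²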